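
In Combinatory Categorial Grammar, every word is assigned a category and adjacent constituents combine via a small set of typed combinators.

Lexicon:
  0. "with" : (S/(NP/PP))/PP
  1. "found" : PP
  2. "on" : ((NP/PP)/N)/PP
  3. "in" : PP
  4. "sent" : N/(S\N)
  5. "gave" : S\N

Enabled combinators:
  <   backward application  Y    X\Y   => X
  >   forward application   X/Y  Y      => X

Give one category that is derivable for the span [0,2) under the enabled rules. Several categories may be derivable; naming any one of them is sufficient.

[0,6] S   >
  [0,2] S/(NP/PP)   >
    [0,1] "with" : (S/(NP/PP))/PP
    [1,2] "found" : PP
  [2,6] NP/PP   >
    [2,4] (NP/PP)/N   >
      [2,3] "on" : ((NP/PP)/N)/PP
      [3,4] "in" : PP
    [4,6] N   >
      [4,5] "sent" : N/(S\N)
      [5,6] "gave" : S\N

S/(NP/PP)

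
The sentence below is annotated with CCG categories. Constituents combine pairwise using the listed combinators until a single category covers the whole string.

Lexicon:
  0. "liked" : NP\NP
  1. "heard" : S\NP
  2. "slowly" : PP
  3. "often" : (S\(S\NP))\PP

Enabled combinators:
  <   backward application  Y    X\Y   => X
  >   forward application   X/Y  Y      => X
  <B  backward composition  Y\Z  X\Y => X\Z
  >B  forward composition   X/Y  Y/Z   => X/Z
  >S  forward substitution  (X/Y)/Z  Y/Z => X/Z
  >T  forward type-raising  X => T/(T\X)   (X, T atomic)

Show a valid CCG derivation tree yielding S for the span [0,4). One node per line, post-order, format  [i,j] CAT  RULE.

[0,1] NP\NP  lex  "liked"
[1,2] S\NP  lex  "heard"
[0,2] S\NP  <B  k=1
[2,3] PP  lex  "slowly"
[3,4] (S\(S\NP))\PP  lex  "often"
[2,4] S\(S\NP)  <  k=3
[0,4] S  <  k=2

[0,4] S   <
  [0,2] S\NP   <B
    [0,1] "liked" : NP\NP
    [1,2] "heard" : S\NP
  [2,4] S\(S\NP)   <
    [2,3] "slowly" : PP
    [3,4] "often" : (S\(S\NP))\PP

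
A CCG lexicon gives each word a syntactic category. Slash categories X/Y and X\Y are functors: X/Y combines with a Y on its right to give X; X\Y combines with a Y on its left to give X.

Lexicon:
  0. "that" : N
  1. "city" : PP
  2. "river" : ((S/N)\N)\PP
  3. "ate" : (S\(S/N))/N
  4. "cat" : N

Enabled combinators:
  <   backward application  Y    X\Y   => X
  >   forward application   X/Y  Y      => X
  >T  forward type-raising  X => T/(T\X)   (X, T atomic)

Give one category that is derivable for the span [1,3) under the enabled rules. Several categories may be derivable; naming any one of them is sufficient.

[0,5] S   <
  [0,3] S/N   <
    [0,1] "that" : N
    [1,3] (S/N)\N   <
      [1,2] "city" : PP
      [2,3] "river" : ((S/N)\N)\PP
  [3,5] S\(S/N)   >
    [3,4] "ate" : (S\(S/N))/N
    [4,5] "cat" : N

(S/N)\N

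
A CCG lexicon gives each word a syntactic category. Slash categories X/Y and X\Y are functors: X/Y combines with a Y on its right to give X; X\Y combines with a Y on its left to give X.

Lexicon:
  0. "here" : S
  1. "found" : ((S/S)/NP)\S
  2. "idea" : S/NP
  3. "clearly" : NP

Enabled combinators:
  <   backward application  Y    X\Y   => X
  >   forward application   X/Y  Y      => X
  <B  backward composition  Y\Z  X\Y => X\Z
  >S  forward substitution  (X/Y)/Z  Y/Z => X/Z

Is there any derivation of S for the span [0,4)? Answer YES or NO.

[0,4] S   >
  [0,3] S/NP   >S
    [0,2] (S/S)/NP   <
      [0,1] "here" : S
      [1,2] "found" : ((S/S)/NP)\S
    [2,3] "idea" : S/NP
  [3,4] "clearly" : NP

YES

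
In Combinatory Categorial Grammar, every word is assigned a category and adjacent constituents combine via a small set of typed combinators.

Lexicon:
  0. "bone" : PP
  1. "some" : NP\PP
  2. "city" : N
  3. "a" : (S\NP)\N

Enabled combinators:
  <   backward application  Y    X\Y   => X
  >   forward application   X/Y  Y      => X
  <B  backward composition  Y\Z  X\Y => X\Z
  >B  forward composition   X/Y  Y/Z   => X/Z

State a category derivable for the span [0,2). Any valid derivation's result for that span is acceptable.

[0,4] S   <
  [0,2] NP   <
    [0,1] "bone" : PP
    [1,2] "some" : NP\PP
  [2,4] S\NP   <
    [2,3] "city" : N
    [3,4] "a" : (S\NP)\N

NP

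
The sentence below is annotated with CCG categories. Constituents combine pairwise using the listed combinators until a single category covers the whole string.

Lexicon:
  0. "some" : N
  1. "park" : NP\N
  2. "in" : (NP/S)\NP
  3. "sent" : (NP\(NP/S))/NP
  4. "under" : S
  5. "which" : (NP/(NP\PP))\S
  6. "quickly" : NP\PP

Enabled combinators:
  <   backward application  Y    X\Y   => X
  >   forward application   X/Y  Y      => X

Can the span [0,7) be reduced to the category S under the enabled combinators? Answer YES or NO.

N NP\N (NP/S)\NP (NP\(NP/S))/NP S (NP/(NP\PP))\S NP\PP
CKY chart[0,7] = {NP}; S ∉ chart

NO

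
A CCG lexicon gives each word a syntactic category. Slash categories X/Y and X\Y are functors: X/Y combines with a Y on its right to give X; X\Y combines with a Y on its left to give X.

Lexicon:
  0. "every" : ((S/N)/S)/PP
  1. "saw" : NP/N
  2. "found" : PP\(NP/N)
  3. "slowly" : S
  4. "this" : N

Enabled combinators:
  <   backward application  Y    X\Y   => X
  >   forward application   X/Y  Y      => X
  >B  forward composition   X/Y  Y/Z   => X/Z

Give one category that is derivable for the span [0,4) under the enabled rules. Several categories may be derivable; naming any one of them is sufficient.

S/N

[0,5] S   >
  [0,4] S/N   >
    [0,3] (S/N)/S   >
      [0,1] "every" : ((S/N)/S)/PP
      [1,3] PP   <
        [1,2] "saw" : NP/N
        [2,3] "found" : PP\(NP/N)
    [3,4] "slowly" : S
  [4,5] "this" : N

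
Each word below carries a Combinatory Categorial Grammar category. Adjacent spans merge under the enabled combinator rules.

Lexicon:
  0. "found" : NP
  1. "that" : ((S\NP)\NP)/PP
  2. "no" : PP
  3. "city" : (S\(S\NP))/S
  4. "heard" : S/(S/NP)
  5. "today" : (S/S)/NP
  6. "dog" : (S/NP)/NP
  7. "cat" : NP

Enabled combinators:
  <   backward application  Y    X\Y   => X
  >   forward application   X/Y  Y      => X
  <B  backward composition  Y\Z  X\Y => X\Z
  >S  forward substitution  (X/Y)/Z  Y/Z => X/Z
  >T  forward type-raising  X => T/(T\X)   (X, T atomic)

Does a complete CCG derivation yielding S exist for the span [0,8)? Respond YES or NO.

[0,8] S   <
  [0,3] S\NP   <
    [0,1] "found" : NP
    [1,3] (S\NP)\NP   >
      [1,2] "that" : ((S\NP)\NP)/PP
      [2,3] "no" : PP
  [3,8] S\(S\NP)   >
    [3,4] "city" : (S\(S\NP))/S
    [4,8] S   >
      [4,5] "heard" : S/(S/NP)
      [5,8] S/NP   >S
        [5,6] "today" : (S/S)/NP
        [6,8] S/NP   >
          [6,7] "dog" : (S/NP)/NP
          [7,8] "cat" : NP

YES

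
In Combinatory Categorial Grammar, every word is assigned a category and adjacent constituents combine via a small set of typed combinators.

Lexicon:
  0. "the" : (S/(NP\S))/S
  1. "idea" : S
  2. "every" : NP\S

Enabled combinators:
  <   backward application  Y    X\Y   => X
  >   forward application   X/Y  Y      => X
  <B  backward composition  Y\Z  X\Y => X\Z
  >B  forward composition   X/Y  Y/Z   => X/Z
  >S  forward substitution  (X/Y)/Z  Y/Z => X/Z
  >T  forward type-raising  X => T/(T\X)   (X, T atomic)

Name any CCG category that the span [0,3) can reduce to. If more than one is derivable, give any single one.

[0,3] S   >
  [0,2] S/(NP\S)   >
    [0,1] "the" : (S/(NP\S))/S
    [1,2] "idea" : S
  [2,3] "every" : NP\S

S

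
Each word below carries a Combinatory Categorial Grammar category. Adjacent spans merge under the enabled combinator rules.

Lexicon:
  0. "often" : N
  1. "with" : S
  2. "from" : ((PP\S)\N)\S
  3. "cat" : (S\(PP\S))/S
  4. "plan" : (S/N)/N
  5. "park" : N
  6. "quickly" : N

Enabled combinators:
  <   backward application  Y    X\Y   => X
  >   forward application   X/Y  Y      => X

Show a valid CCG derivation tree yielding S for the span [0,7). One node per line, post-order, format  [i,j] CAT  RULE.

[0,1] N  lex  "often"
[1,2] S  lex  "with"
[2,3] ((PP\S)\N)\S  lex  "from"
[1,3] (PP\S)\N  <  k=2
[0,3] PP\S  <  k=1
[3,4] (S\(PP\S))/S  lex  "cat"
[4,5] (S/N)/N  lex  "plan"
[5,6] N  lex  "park"
[4,6] S/N  >  k=5
[6,7] N  lex  "quickly"
[4,7] S  >  k=6
[3,7] S\(PP\S)  >  k=4
[0,7] S  <  k=3

[0,7] S   <
  [0,3] PP\S   <
    [0,1] "often" : N
    [1,3] (PP\S)\N   <
      [1,2] "with" : S
      [2,3] "from" : ((PP\S)\N)\S
  [3,7] S\(PP\S)   >
    [3,4] "cat" : (S\(PP\S))/S
    [4,7] S   >
      [4,6] S/N   >
        [4,5] "plan" : (S/N)/N
        [5,6] "park" : N
      [6,7] "quickly" : N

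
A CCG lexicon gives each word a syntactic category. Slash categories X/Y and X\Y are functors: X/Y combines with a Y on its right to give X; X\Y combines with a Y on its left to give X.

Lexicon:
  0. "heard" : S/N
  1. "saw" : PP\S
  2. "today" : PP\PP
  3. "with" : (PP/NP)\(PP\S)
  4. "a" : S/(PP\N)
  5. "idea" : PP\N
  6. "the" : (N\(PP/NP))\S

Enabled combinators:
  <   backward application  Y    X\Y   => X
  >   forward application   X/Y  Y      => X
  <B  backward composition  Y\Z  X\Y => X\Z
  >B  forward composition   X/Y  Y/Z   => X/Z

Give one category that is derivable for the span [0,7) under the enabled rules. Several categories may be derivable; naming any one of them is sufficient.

[0,7] S   >
  [0,1] "heard" : S/N
  [1,7] N   <
    [1,4] PP/NP   <
      [1,3] PP\S   <B
        [1,2] "saw" : PP\S
        [2,3] "today" : PP\PP
      [3,4] "with" : (PP/NP)\(PP\S)
    [4,7] N\(PP/NP)   <
      [4,6] S   >
        [4,5] "a" : S/(PP\N)
        [5,6] "idea" : PP\N
      [6,7] "the" : (N\(PP/NP))\S

S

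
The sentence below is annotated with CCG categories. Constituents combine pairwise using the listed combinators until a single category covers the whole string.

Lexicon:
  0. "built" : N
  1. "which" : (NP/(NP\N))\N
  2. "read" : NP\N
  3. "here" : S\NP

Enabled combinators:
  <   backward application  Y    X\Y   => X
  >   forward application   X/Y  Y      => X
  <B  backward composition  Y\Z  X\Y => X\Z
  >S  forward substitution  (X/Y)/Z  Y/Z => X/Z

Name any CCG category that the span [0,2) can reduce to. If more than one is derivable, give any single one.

NP/(NP\N)

[0,4] S   <
  [0,3] NP   >
    [0,2] NP/(NP\N)   <
      [0,1] "built" : N
      [1,2] "which" : (NP/(NP\N))\N
    [2,3] "read" : NP\N
  [3,4] "here" : S\NP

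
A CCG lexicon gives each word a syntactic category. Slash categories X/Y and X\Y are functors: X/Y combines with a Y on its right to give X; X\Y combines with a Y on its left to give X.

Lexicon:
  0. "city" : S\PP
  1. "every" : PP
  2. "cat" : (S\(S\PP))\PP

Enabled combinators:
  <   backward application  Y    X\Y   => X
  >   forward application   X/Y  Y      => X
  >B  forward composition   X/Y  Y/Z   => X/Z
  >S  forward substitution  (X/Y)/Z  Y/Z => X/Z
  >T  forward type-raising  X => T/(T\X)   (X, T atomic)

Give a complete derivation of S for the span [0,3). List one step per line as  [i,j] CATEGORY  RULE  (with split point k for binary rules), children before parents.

[0,3] S   <
  [0,1] "city" : S\PP
  [1,3] S\(S\PP)   <
    [1,2] "every" : PP
    [2,3] "cat" : (S\(S\PP))\PP

[0,1] S\PP  lex  "city"
[1,2] PP  lex  "every"
[2,3] (S\(S\PP))\PP  lex  "cat"
[1,3] S\(S\PP)  <  k=2
[0,3] S  <  k=1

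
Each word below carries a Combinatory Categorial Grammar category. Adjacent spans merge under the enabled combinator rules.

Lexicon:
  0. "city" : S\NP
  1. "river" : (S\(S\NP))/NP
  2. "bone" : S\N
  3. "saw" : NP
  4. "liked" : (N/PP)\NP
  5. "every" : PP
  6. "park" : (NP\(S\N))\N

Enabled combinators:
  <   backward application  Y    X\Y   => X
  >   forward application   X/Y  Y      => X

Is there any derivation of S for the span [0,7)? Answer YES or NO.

YES

[0,7] S   <
  [0,1] "city" : S\NP
  [1,7] S\(S\NP)   >
    [1,2] "river" : (S\(S\NP))/NP
    [2,7] NP   <
      [2,3] "bone" : S\N
      [3,7] NP\(S\N)   <
        [3,6] N   >
          [3,5] N/PP   <
            [3,4] "saw" : NP
            [4,5] "liked" : (N/PP)\NP
          [5,6] "every" : PP
        [6,7] "park" : (NP\(S\N))\N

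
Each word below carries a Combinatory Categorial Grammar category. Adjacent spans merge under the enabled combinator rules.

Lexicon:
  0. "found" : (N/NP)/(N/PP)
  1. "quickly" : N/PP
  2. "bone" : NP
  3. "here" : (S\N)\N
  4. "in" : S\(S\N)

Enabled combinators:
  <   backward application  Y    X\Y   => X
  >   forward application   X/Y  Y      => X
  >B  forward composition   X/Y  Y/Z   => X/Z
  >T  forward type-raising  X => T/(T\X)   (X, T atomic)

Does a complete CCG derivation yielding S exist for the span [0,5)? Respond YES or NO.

[0,5] S   <
  [0,4] S\N   <
    [0,3] N   >
      [0,2] N/NP   >
        [0,1] "found" : (N/NP)/(N/PP)
        [1,2] "quickly" : N/PP
      [2,3] "bone" : NP
    [3,4] "here" : (S\N)\N
  [4,5] "in" : S\(S\N)

YES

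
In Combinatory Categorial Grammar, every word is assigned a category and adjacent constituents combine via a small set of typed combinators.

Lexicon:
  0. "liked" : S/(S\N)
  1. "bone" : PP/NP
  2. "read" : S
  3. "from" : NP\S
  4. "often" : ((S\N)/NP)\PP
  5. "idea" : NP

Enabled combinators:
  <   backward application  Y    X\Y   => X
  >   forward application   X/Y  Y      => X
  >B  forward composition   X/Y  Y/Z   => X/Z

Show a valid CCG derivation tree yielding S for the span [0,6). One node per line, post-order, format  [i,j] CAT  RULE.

[0,1] S/(S\N)  lex  "liked"
[1,2] PP/NP  lex  "bone"
[2,3] S  lex  "read"
[3,4] NP\S  lex  "from"
[2,4] NP  <  k=3
[1,4] PP  >  k=2
[4,5] ((S\N)/NP)\PP  lex  "often"
[1,5] (S\N)/NP  <  k=4
[0,5] S/NP  >B  k=1
[5,6] NP  lex  "idea"
[0,6] S  >  k=5

[0,6] S   >
  [0,5] S/NP   >B
    [0,1] "liked" : S/(S\N)
    [1,5] (S\N)/NP   <
      [1,4] PP   >
        [1,2] "bone" : PP/NP
        [2,4] NP   <
          [2,3] "read" : S
          [3,4] "from" : NP\S
      [4,5] "often" : ((S\N)/NP)\PP
  [5,6] "idea" : NP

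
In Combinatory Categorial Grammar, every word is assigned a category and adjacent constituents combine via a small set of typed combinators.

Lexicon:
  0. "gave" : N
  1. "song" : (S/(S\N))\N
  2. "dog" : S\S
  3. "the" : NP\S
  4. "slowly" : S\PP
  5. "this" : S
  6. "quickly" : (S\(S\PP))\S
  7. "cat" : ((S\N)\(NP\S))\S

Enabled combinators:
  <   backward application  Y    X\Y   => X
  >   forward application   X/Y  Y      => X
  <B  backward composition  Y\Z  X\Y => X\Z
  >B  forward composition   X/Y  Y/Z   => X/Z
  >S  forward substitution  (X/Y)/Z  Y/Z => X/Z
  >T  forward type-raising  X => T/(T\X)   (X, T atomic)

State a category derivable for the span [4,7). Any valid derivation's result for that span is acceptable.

S

[0,8] S   >
  [0,2] S/(S\N)   <
    [0,1] "gave" : N
    [1,2] "song" : (S/(S\N))\N
  [2,8] S\N   <
    [2,4] NP\S   <B
      [2,3] "dog" : S\S
      [3,4] "the" : NP\S
    [4,8] (S\N)\(NP\S)   <
      [4,7] S   <
        [4,5] "slowly" : S\PP
        [5,7] S\(S\PP)   <
          [5,6] "this" : S
          [6,7] "quickly" : (S\(S\PP))\S
      [7,8] "cat" : ((S\N)\(NP\S))\S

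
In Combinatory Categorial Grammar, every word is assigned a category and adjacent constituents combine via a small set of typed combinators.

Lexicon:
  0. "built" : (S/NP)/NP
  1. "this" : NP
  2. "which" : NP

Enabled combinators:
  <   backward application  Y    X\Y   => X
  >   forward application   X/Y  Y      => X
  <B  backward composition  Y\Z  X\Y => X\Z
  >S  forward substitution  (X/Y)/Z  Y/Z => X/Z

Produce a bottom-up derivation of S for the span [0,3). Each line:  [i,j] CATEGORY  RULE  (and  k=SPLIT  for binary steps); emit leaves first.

[0,1] (S/NP)/NP  lex  "built"
[1,2] NP  lex  "this"
[0,2] S/NP  >  k=1
[2,3] NP  lex  "which"
[0,3] S  >  k=2

[0,3] S   >
  [0,2] S/NP   >
    [0,1] "built" : (S/NP)/NP
    [1,2] "this" : NP
  [2,3] "which" : NP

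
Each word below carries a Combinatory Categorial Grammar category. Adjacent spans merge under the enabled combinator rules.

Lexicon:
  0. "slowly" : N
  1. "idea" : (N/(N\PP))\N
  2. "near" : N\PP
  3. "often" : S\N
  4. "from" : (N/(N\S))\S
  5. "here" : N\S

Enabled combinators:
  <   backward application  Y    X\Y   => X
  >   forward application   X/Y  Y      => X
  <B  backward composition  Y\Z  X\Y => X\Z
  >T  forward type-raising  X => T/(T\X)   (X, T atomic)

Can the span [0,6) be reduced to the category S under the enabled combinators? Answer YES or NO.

NO

N (N/(N\PP))\N N\PP S\N (N/(N\S))\S N\S
CKY chart[0,6] = {N, N/(N\N), NP/(NP\N), PP/(PP\N), S/(S\N)}; S ∉ chart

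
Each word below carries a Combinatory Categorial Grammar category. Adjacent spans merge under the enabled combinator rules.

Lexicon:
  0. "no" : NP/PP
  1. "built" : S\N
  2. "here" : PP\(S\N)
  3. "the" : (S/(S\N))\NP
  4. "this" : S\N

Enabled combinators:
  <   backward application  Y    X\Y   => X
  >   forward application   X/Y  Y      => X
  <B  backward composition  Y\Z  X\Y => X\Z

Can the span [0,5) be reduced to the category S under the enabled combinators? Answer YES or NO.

YES

[0,5] S   >
  [0,4] S/(S\N)   <
    [0,3] NP   >
      [0,1] "no" : NP/PP
      [1,3] PP   <
        [1,2] "built" : S\N
        [2,3] "here" : PP\(S\N)
    [3,4] "the" : (S/(S\N))\NP
  [4,5] "this" : S\N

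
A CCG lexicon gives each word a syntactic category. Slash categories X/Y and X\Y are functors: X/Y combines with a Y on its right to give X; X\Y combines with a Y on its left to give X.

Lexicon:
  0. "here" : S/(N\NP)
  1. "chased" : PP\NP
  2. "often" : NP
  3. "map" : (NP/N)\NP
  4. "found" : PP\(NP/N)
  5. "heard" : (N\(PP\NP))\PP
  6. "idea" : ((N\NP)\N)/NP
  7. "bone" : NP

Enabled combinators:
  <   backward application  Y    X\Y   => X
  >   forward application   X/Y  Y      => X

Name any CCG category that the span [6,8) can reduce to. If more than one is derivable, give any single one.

(N\NP)\N

[0,8] S   >
  [0,1] "here" : S/(N\NP)
  [1,8] N\NP   <
    [1,6] N   <
      [1,2] "chased" : PP\NP
      [2,6] N\(PP\NP)   <
        [2,5] PP   <
          [2,4] NP/N   <
            [2,3] "often" : NP
            [3,4] "map" : (NP/N)\NP
          [4,5] "found" : PP\(NP/N)
        [5,6] "heard" : (N\(PP\NP))\PP
    [6,8] (N\NP)\N   >
      [6,7] "idea" : ((N\NP)\N)/NP
      [7,8] "bone" : NP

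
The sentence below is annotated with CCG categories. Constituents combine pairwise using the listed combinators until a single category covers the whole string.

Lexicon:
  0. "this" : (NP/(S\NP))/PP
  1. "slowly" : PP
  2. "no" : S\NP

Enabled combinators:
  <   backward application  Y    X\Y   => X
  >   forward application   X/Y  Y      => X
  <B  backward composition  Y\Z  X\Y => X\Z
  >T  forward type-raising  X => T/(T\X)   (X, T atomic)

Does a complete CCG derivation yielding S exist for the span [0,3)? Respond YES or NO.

(NP/(S\NP))/PP PP S\NP
CKY chart[0,3] = {N/(N\NP), NP, NP/(NP\NP), PP/(PP\NP), S/(S\NP)}; S ∉ chart

NO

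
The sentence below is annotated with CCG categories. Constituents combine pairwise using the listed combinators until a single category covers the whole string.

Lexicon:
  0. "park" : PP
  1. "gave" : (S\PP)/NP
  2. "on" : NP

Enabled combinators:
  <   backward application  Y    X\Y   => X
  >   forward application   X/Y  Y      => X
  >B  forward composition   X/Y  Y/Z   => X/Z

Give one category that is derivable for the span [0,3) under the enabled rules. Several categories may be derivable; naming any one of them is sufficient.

S

[0,3] S   <
  [0,1] "park" : PP
  [1,3] S\PP   >
    [1,2] "gave" : (S\PP)/NP
    [2,3] "on" : NP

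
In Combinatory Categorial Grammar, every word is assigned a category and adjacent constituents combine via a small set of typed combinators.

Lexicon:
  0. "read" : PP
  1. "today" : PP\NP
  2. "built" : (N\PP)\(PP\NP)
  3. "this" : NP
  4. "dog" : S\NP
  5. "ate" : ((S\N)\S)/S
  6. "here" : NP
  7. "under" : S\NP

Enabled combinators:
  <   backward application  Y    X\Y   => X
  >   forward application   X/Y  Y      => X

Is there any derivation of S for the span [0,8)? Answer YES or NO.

YES

[0,8] S   <
  [0,3] N   <
    [0,1] "read" : PP
    [1,3] N\PP   <
      [1,2] "today" : PP\NP
      [2,3] "built" : (N\PP)\(PP\NP)
  [3,8] S\N   <
    [3,5] S   <
      [3,4] "this" : NP
      [4,5] "dog" : S\NP
    [5,8] (S\N)\S   >
      [5,6] "ate" : ((S\N)\S)/S
      [6,8] S   <
        [6,7] "here" : NP
        [7,8] "under" : S\NP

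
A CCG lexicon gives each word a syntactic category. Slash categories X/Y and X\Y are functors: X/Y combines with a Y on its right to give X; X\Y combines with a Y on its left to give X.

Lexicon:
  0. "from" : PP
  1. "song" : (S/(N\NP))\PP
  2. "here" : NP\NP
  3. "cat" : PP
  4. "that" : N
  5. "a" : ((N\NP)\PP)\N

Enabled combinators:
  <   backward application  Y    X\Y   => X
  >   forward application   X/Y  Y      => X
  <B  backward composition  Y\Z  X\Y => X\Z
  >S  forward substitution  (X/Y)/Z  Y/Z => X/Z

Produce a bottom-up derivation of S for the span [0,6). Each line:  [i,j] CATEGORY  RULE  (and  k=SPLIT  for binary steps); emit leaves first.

[0,6] S   >
  [0,2] S/(N\NP)   <
    [0,1] "from" : PP
    [1,2] "song" : (S/(N\NP))\PP
  [2,6] N\NP   <B
    [2,3] "here" : NP\NP
    [3,6] N\NP   <
      [3,4] "cat" : PP
      [4,6] (N\NP)\PP   <
        [4,5] "that" : N
        [5,6] "a" : ((N\NP)\PP)\N

[0,1] PP  lex  "from"
[1,2] (S/(N\NP))\PP  lex  "song"
[0,2] S/(N\NP)  <  k=1
[2,3] NP\NP  lex  "here"
[3,4] PP  lex  "cat"
[4,5] N  lex  "that"
[5,6] ((N\NP)\PP)\N  lex  "a"
[4,6] (N\NP)\PP  <  k=5
[3,6] N\NP  <  k=4
[2,6] N\NP  <B  k=3
[0,6] S  >  k=2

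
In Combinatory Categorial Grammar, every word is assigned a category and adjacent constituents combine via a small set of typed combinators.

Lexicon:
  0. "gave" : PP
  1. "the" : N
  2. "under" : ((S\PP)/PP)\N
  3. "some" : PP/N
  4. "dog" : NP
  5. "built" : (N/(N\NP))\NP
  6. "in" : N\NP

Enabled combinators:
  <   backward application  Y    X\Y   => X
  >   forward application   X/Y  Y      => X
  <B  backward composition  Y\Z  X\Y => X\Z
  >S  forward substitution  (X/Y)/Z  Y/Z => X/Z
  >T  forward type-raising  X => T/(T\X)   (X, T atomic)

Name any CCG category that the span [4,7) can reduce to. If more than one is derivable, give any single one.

[0,7] S   <
  [0,1] "gave" : PP
  [1,7] S\PP   >
    [1,3] (S\PP)/PP   <
      [1,2] "the" : N
      [2,3] "under" : ((S\PP)/PP)\N
    [3,7] PP   >
      [3,4] "some" : PP/N
      [4,7] N   >
        [4,6] N/(N\NP)   <
          [4,5] "dog" : NP
          [5,6] "built" : (N/(N\NP))\NP
        [6,7] "in" : N\NP

N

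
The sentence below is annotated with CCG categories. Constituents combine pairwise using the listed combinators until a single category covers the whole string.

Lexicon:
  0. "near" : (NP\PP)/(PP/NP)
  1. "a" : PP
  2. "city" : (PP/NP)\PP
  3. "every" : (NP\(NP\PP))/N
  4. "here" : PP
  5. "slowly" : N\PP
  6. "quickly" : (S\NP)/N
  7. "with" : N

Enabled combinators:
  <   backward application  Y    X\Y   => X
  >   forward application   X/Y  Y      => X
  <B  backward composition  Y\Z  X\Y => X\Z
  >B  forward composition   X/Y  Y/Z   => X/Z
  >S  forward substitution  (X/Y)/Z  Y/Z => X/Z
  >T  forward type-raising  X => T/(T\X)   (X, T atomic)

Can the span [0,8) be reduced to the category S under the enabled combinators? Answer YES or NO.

[0,8] S   <
  [0,6] NP   <
    [0,3] NP\PP   >
      [0,1] "near" : (NP\PP)/(PP/NP)
      [1,3] PP/NP   <
        [1,2] "a" : PP
        [2,3] "city" : (PP/NP)\PP
    [3,6] NP\(NP\PP)   >
      [3,4] "every" : (NP\(NP\PP))/N
      [4,6] N   >
        [4,5] N/(N\PP)   >T
          [4,5] "here" : PP
        [5,6] "slowly" : N\PP
  [6,8] S\NP   >
    [6,7] "quickly" : (S\NP)/N
    [7,8] "with" : N

YES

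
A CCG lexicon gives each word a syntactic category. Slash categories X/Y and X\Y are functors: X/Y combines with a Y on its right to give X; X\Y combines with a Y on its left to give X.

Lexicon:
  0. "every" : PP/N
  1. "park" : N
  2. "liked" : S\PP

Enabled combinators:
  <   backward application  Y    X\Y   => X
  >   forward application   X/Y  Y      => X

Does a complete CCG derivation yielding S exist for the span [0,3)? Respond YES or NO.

[0,3] S   <
  [0,2] PP   >
    [0,1] "every" : PP/N
    [1,2] "park" : N
  [2,3] "liked" : S\PP

YES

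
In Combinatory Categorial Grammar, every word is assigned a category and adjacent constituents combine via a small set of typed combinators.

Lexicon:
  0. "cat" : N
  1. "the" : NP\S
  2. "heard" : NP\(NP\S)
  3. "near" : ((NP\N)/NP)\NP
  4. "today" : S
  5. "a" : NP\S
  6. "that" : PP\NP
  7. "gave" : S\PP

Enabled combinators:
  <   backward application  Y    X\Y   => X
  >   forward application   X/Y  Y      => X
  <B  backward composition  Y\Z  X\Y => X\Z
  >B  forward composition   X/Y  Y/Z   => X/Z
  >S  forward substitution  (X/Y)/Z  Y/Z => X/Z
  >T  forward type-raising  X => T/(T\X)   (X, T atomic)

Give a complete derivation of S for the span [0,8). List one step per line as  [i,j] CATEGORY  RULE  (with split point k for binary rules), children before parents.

[0,1] N  lex  "cat"
[0,1] NP/(NP\N)  >T
[1,2] NP\S  lex  "the"
[2,3] NP\(NP\S)  lex  "heard"
[1,3] NP  <  k=2
[3,4] ((NP\N)/NP)\NP  lex  "near"
[1,4] (NP\N)/NP  <  k=3
[4,5] S  lex  "today"
[4,5] NP/(NP\S)  >T
[5,6] NP\S  lex  "a"
[4,6] NP  >  k=5
[1,6] NP\N  >  k=4
[0,6] NP  >  k=1
[6,7] PP\NP  lex  "that"
[7,8] S\PP  lex  "gave"
[6,8] S\NP  <B  k=7
[0,8] S  <  k=6

[0,8] S   <
  [0,6] NP   >
    [0,1] NP/(NP\N)   >T
      [0,1] "cat" : N
    [1,6] NP\N   >
      [1,4] (NP\N)/NP   <
        [1,3] NP   <
          [1,2] "the" : NP\S
          [2,3] "heard" : NP\(NP\S)
        [3,4] "near" : ((NP\N)/NP)\NP
      [4,6] NP   >
        [4,5] NP/(NP\S)   >T
          [4,5] "today" : S
        [5,6] "a" : NP\S
  [6,8] S\NP   <B
    [6,7] "that" : PP\NP
    [7,8] "gave" : S\PP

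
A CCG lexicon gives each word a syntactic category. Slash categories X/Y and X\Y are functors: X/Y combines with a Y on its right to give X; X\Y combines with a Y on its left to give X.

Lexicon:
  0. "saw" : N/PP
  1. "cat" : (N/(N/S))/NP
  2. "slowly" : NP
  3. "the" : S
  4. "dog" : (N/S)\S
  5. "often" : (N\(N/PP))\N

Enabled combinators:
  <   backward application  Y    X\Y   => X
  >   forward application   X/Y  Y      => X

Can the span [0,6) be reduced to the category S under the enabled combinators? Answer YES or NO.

N/PP (N/(N/S))/NP NP S (N/S)\S (N\(N/PP))\N
CKY chart[0,6] = {N}; S ∉ chart

NO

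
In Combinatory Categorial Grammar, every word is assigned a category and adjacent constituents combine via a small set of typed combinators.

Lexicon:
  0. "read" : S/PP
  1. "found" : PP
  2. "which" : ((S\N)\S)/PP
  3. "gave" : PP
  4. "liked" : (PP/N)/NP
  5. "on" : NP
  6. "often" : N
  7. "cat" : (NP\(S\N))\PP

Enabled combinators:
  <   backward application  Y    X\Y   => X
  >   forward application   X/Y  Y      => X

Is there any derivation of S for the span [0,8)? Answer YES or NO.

S/PP PP ((S\N)\S)/PP PP (PP/N)/NP NP N (NP\(S\N))\PP
CKY chart[0,8] = {NP}; S ∉ chart

NO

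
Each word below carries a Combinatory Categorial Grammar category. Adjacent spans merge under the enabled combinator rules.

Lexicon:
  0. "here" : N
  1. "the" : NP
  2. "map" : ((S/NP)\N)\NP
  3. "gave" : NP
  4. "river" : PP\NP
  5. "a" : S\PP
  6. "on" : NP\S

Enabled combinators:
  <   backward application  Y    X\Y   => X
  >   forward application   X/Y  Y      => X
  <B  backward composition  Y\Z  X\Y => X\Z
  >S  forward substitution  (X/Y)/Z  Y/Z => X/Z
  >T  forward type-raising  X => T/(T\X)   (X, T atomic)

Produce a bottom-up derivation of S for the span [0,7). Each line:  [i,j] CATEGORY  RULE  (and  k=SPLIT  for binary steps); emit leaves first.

[0,7] S   >
  [0,3] S/NP   <
    [0,1] "here" : N
    [1,3] (S/NP)\N   <
      [1,2] "the" : NP
      [2,3] "map" : ((S/NP)\N)\NP
  [3,7] NP   <
    [3,6] S   <
      [3,4] "gave" : NP
      [4,6] S\NP   <B
        [4,5] "river" : PP\NP
        [5,6] "a" : S\PP
    [6,7] "on" : NP\S

[0,1] N  lex  "here"
[1,2] NP  lex  "the"
[2,3] ((S/NP)\N)\NP  lex  "map"
[1,3] (S/NP)\N  <  k=2
[0,3] S/NP  <  k=1
[3,4] NP  lex  "gave"
[4,5] PP\NP  lex  "river"
[5,6] S\PP  lex  "a"
[4,6] S\NP  <B  k=5
[3,6] S  <  k=4
[6,7] NP\S  lex  "on"
[3,7] NP  <  k=6
[0,7] S  >  k=3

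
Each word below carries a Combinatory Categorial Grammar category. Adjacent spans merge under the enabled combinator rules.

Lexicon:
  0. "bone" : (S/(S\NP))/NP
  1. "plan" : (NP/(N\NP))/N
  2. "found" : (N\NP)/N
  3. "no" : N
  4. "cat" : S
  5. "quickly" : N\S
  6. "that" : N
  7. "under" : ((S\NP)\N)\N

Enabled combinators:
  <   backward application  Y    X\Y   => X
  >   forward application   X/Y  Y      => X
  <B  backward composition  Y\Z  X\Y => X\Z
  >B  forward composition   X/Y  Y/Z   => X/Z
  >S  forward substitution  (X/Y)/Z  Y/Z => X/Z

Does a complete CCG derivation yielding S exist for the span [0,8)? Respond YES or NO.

[0,8] S   >
  [0,4] S/(S\NP)   >
    [0,1] "bone" : (S/(S\NP))/NP
    [1,4] NP   >
      [1,3] NP/N   >S
        [1,2] "plan" : (NP/(N\NP))/N
        [2,3] "found" : (N\NP)/N
      [3,4] "no" : N
  [4,8] S\NP   <
    [4,6] N   <
      [4,5] "cat" : S
      [5,6] "quickly" : N\S
    [6,8] (S\NP)\N   <
      [6,7] "that" : N
      [7,8] "under" : ((S\NP)\N)\N

YES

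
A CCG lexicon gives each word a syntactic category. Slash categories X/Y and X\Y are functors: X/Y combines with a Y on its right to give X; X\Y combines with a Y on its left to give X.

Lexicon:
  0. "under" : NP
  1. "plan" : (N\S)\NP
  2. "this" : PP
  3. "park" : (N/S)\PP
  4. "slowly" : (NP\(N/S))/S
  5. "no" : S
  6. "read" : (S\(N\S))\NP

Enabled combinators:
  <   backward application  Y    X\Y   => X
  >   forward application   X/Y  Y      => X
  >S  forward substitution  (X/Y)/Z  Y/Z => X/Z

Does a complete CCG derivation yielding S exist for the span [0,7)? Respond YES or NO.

YES

[0,7] S   <
  [0,2] N\S   <
    [0,1] "under" : NP
    [1,2] "plan" : (N\S)\NP
  [2,7] S\(N\S)   <
    [2,6] NP   <
      [2,4] N/S   <
        [2,3] "this" : PP
        [3,4] "park" : (N/S)\PP
      [4,6] NP\(N/S)   >
        [4,5] "slowly" : (NP\(N/S))/S
        [5,6] "no" : S
    [6,7] "read" : (S\(N\S))\NP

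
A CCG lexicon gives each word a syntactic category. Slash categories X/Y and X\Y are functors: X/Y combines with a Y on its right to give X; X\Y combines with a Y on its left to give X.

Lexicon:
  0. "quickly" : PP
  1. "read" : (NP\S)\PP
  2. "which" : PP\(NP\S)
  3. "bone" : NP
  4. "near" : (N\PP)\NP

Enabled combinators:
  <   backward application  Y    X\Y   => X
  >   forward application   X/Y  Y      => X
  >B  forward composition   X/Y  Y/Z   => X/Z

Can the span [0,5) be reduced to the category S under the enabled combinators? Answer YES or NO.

PP (NP\S)\PP PP\(NP\S) NP (N\PP)\NP
CKY chart[0,5] = {N}; S ∉ chart

NO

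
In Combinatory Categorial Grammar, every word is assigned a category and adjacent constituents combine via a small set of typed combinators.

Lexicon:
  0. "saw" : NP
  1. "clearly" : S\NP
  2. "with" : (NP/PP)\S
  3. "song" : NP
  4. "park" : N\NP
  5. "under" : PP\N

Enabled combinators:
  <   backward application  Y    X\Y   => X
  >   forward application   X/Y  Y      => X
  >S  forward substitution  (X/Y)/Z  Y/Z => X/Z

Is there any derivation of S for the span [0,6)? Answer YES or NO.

NP S\NP (NP/PP)\S NP N\NP PP\N
CKY chart[0,6] = {NP}; S ∉ chart

NO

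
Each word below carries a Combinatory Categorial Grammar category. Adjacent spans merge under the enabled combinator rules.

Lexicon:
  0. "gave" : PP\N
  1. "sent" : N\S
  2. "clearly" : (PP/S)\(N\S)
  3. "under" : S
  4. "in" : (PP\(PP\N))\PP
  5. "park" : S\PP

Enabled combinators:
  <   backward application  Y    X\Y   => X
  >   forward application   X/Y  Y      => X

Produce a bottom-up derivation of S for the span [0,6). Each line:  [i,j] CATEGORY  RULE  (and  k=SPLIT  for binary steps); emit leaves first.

[0,1] PP\N  lex  "gave"
[1,2] N\S  lex  "sent"
[2,3] (PP/S)\(N\S)  lex  "clearly"
[1,3] PP/S  <  k=2
[3,4] S  lex  "under"
[1,4] PP  >  k=3
[4,5] (PP\(PP\N))\PP  lex  "in"
[1,5] PP\(PP\N)  <  k=4
[0,5] PP  <  k=1
[5,6] S\PP  lex  "park"
[0,6] S  <  k=5

[0,6] S   <
  [0,5] PP   <
    [0,1] "gave" : PP\N
    [1,5] PP\(PP\N)   <
      [1,4] PP   >
        [1,3] PP/S   <
          [1,2] "sent" : N\S
          [2,3] "clearly" : (PP/S)\(N\S)
        [3,4] "under" : S
      [4,5] "in" : (PP\(PP\N))\PP
  [5,6] "park" : S\PP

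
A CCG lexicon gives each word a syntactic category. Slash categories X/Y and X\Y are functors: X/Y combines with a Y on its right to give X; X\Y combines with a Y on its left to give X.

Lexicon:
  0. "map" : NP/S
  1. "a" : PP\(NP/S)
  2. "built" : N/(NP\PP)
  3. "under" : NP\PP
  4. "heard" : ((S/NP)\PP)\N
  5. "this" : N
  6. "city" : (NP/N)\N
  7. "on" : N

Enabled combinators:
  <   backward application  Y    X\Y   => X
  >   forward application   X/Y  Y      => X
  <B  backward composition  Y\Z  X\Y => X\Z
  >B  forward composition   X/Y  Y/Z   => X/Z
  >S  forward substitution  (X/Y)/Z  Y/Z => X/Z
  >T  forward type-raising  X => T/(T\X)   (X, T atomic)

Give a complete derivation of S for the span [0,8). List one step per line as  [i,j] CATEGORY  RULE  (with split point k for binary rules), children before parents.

[0,1] NP/S  lex  "map"
[1,2] PP\(NP/S)  lex  "a"
[0,2] PP  <  k=1
[2,3] N/(NP\PP)  lex  "built"
[3,4] NP\PP  lex  "under"
[2,4] N  >  k=3
[4,5] ((S/NP)\PP)\N  lex  "heard"
[2,5] (S/NP)\PP  <  k=4
[0,5] S/NP  <  k=2
[5,6] N  lex  "this"
[6,7] (NP/N)\N  lex  "city"
[5,7] NP/N  <  k=6
[7,8] N  lex  "on"
[5,8] NP  >  k=7
[0,8] S  >  k=5

[0,8] S   >
  [0,5] S/NP   <
    [0,2] PP   <
      [0,1] "map" : NP/S
      [1,2] "a" : PP\(NP/S)
    [2,5] (S/NP)\PP   <
      [2,4] N   >
        [2,3] "built" : N/(NP\PP)
        [3,4] "under" : NP\PP
      [4,5] "heard" : ((S/NP)\PP)\N
  [5,8] NP   >
    [5,7] NP/N   <
      [5,6] "this" : N
      [6,7] "city" : (NP/N)\N
    [7,8] "on" : N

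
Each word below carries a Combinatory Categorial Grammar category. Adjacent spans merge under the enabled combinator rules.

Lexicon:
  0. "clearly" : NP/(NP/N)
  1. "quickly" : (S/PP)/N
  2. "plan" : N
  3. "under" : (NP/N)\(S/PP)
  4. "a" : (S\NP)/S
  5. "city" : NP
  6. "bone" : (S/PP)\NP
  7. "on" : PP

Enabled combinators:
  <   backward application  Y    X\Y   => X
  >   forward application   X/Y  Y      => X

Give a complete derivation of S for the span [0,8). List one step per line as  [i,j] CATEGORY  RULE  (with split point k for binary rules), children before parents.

[0,8] S   <
  [0,4] NP   >
    [0,1] "clearly" : NP/(NP/N)
    [1,4] NP/N   <
      [1,3] S/PP   >
        [1,2] "quickly" : (S/PP)/N
        [2,3] "plan" : N
      [3,4] "under" : (NP/N)\(S/PP)
  [4,8] S\NP   >
    [4,5] "a" : (S\NP)/S
    [5,8] S   >
      [5,7] S/PP   <
        [5,6] "city" : NP
        [6,7] "bone" : (S/PP)\NP
      [7,8] "on" : PP

[0,1] NP/(NP/N)  lex  "clearly"
[1,2] (S/PP)/N  lex  "quickly"
[2,3] N  lex  "plan"
[1,3] S/PP  >  k=2
[3,4] (NP/N)\(S/PP)  lex  "under"
[1,4] NP/N  <  k=3
[0,4] NP  >  k=1
[4,5] (S\NP)/S  lex  "a"
[5,6] NP  lex  "city"
[6,7] (S/PP)\NP  lex  "bone"
[5,7] S/PP  <  k=6
[7,8] PP  lex  "on"
[5,8] S  >  k=7
[4,8] S\NP  >  k=5
[0,8] S  <  k=4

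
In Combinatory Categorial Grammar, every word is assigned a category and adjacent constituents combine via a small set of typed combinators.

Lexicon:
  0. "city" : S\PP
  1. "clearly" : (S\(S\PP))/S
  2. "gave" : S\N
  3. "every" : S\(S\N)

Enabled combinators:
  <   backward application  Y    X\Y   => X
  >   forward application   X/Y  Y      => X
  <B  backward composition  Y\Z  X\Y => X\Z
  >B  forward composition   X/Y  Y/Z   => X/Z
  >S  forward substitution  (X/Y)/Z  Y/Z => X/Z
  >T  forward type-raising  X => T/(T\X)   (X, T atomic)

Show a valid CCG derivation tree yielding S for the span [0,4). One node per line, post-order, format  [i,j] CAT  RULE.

[0,1] S\PP  lex  "city"
[1,2] (S\(S\PP))/S  lex  "clearly"
[2,3] S\N  lex  "gave"
[3,4] S\(S\N)  lex  "every"
[2,4] S  <  k=3
[1,4] S\(S\PP)  >  k=2
[0,4] S  <  k=1

[0,4] S   <
  [0,1] "city" : S\PP
  [1,4] S\(S\PP)   >
    [1,2] "clearly" : (S\(S\PP))/S
    [2,4] S   <
      [2,3] "gave" : S\N
      [3,4] "every" : S\(S\N)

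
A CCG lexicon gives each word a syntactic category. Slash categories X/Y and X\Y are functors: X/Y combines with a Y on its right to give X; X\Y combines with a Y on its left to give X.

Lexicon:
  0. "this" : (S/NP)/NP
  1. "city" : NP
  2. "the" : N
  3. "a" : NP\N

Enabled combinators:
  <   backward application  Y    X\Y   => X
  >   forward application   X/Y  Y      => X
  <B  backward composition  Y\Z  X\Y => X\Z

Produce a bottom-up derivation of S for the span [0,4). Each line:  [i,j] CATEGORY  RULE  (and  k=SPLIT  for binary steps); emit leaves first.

[0,4] S   >
  [0,2] S/NP   >
    [0,1] "this" : (S/NP)/NP
    [1,2] "city" : NP
  [2,4] NP   <
    [2,3] "the" : N
    [3,4] "a" : NP\N

[0,1] (S/NP)/NP  lex  "this"
[1,2] NP  lex  "city"
[0,2] S/NP  >  k=1
[2,3] N  lex  "the"
[3,4] NP\N  lex  "a"
[2,4] NP  <  k=3
[0,4] S  >  k=2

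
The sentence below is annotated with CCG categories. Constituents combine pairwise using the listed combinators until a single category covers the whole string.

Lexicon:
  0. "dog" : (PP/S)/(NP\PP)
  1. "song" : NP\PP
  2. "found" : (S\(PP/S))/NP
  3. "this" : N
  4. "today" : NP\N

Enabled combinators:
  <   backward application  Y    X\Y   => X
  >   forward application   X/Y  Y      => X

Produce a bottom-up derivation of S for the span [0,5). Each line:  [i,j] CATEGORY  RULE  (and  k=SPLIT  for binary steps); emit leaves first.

[0,5] S   <
  [0,2] PP/S   >
    [0,1] "dog" : (PP/S)/(NP\PP)
    [1,2] "song" : NP\PP
  [2,5] S\(PP/S)   >
    [2,3] "found" : (S\(PP/S))/NP
    [3,5] NP   <
      [3,4] "this" : N
      [4,5] "today" : NP\N

[0,1] (PP/S)/(NP\PP)  lex  "dog"
[1,2] NP\PP  lex  "song"
[0,2] PP/S  >  k=1
[2,3] (S\(PP/S))/NP  lex  "found"
[3,4] N  lex  "this"
[4,5] NP\N  lex  "today"
[3,5] NP  <  k=4
[2,5] S\(PP/S)  >  k=3
[0,5] S  <  k=2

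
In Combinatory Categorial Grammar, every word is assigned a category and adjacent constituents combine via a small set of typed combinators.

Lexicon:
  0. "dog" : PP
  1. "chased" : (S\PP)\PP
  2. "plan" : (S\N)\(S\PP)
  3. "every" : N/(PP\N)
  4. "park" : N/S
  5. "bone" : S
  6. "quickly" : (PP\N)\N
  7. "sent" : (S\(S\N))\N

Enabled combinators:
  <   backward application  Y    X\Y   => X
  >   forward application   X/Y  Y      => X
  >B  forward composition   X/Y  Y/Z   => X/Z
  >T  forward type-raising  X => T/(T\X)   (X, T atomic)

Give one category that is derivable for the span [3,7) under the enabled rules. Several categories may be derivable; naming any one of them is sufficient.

N

[0,8] S   <
  [0,3] S\N   <
    [0,2] S\PP   <
      [0,1] "dog" : PP
      [1,2] "chased" : (S\PP)\PP
    [2,3] "plan" : (S\N)\(S\PP)
  [3,8] S\(S\N)   <
    [3,7] N   >
      [3,4] "every" : N/(PP\N)
      [4,7] PP\N   <
        [4,6] N   >
          [4,5] "park" : N/S
          [5,6] "bone" : S
        [6,7] "quickly" : (PP\N)\N
    [7,8] "sent" : (S\(S\N))\N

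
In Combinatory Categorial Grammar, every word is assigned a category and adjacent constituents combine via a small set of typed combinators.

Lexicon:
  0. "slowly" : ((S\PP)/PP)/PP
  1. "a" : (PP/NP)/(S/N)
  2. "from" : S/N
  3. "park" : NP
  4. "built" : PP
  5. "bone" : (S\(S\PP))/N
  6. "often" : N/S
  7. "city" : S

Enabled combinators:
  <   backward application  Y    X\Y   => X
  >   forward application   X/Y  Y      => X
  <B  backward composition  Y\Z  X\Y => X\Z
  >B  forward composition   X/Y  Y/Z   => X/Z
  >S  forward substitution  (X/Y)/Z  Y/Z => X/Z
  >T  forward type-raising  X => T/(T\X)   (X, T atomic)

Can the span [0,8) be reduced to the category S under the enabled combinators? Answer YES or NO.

[0,8] S   <
  [0,5] S\PP   >
    [0,4] (S\PP)/PP   >
      [0,1] "slowly" : ((S\PP)/PP)/PP
      [1,4] PP   >
        [1,3] PP/NP   >
          [1,2] "a" : (PP/NP)/(S/N)
          [2,3] "from" : S/N
        [3,4] "park" : NP
    [4,5] "built" : PP
  [5,8] S\(S\PP)   >
    [5,6] "bone" : (S\(S\PP))/N
    [6,8] N   >
      [6,7] "often" : N/S
      [7,8] "city" : S

YES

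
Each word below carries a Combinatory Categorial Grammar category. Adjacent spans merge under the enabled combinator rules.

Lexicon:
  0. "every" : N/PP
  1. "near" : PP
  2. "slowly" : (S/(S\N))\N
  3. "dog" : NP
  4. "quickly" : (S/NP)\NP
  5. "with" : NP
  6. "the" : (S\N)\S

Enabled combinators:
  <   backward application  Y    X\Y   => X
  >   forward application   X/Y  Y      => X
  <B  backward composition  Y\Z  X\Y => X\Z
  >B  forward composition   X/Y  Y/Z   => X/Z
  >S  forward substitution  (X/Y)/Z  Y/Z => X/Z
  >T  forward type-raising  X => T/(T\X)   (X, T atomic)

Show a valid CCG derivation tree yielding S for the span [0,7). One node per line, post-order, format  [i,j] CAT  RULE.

[0,7] S   >
  [0,3] S/(S\N)   <
    [0,2] N   >
      [0,1] "every" : N/PP
      [1,2] "near" : PP
    [2,3] "slowly" : (S/(S\N))\N
  [3,7] S\N   <
    [3,6] S   >
      [3,5] S/NP   <
        [3,4] "dog" : NP
        [4,5] "quickly" : (S/NP)\NP
      [5,6] "with" : NP
    [6,7] "the" : (S\N)\S

[0,1] N/PP  lex  "every"
[1,2] PP  lex  "near"
[0,2] N  >  k=1
[2,3] (S/(S\N))\N  lex  "slowly"
[0,3] S/(S\N)  <  k=2
[3,4] NP  lex  "dog"
[4,5] (S/NP)\NP  lex  "quickly"
[3,5] S/NP  <  k=4
[5,6] NP  lex  "with"
[3,6] S  >  k=5
[6,7] (S\N)\S  lex  "the"
[3,7] S\N  <  k=6
[0,7] S  >  k=3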